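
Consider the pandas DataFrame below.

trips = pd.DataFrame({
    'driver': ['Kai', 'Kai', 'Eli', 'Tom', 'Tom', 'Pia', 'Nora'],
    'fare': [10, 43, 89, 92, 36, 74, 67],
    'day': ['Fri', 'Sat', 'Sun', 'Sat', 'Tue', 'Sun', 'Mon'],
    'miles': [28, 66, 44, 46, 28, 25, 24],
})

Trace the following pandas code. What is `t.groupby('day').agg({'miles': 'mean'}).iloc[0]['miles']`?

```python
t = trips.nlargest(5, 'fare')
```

take 5 rows with largest fare:
  driver  fare  day  miles
3    Tom    92  Sat     46
2    Eli    89  Sun     44
5    Pia    74  Sun     25
6   Nora    67  Mon     24
1    Kai    43  Sat     66
group by day, mean of miles:
     miles
day       
Mon   24.0
Sat   56.0
Sun   34.5
The value at position 0, column 'miles' is 24.0.

24.0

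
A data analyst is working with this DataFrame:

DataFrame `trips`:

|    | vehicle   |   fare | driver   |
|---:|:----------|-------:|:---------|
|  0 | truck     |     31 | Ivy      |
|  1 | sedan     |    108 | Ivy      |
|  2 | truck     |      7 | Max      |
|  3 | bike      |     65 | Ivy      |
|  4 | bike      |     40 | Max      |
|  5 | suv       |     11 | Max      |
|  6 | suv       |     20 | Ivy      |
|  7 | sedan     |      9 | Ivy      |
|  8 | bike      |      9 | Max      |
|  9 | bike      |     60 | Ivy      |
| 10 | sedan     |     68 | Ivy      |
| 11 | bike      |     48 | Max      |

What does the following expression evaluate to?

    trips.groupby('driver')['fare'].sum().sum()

group by driver, sum of fare:
driver
Ivy    361
Max    115
Name: fare, dtype: int64
Taking the sum of the resulting series gives 476.

476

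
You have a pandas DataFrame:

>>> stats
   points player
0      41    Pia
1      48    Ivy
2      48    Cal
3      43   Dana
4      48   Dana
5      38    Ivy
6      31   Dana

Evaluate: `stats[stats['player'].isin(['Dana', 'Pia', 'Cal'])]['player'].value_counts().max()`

3

filter rows where player in ['Dana', 'Pia', 'Cal']:
   points player
0      41    Pia
2      48    Cal
3      43   Dana
4      48   Dana
6      31   Dana
value_counts of player:
player
Dana    3
Pia     1
Cal     1
Name: count, dtype: int64
Reading off the max of the resulting series, we get 3.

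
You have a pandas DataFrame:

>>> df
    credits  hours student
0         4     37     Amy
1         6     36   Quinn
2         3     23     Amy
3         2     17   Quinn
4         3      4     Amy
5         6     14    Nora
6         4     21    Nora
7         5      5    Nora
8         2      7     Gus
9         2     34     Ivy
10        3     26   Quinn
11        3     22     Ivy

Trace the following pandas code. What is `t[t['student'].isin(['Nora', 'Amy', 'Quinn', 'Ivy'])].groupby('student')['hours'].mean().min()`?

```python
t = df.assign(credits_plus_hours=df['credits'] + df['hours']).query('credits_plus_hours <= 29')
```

13.3333333333

add column credits_plus_hours = df['credits'] + df['hours']:
    credits  hours student  credits_plus_hours
0         4     37     Amy                  41
1         6     36   Quinn                  42
2         3     23     Amy                  26
3         2     17   Quinn                  19
4         3      4     Amy                   7
5         6     14    Nora                  20
6         4     21    Nora                  25
7         5      5    Nora                  10
8         2      7     Gus                   9
9         2     34     Ivy                  36
10        3     26   Quinn                  29
11        3     22     Ivy                  25
filter rows where credits_plus_hours <= 29:
    credits  hours student  credits_plus_hours
2         3     23     Amy                  26
3         2     17   Quinn                  19
4         3      4     Amy                   7
5         6     14    Nora                  20
6         4     21    Nora                  25
7         5      5    Nora                  10
8         2      7     Gus                   9
10        3     26   Quinn                  29
11        3     22     Ivy                  25
filter rows where student in ['Nora', 'Amy', 'Quinn', 'Ivy']:
    credits  hours student  credits_plus_hours
2         3     23     Amy                  26
3         2     17   Quinn                  19
4         3      4     Amy                   7
5         6     14    Nora                  20
6         4     21    Nora                  25
7         5      5    Nora                  10
10        3     26   Quinn                  29
11        3     22     Ivy                  25
group by student, mean of hours:
student
Amy      13.500000
Ivy      22.000000
Nora     13.333333
Quinn    21.500000
Name: hours, dtype: float64
Reading off the min of the resulting series, we get 13.3333333333.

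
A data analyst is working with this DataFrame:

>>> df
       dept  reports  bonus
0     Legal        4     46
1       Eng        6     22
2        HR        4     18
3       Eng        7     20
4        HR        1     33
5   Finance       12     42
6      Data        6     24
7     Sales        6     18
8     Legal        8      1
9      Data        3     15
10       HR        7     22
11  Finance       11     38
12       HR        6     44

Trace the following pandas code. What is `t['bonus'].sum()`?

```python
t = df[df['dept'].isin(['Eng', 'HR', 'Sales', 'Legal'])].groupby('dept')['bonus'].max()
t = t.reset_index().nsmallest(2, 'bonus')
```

filter rows where dept in ['Eng', 'HR', 'Sales', 'Legal']:
     dept  reports  bonus
0   Legal        4     46
1     Eng        6     22
2      HR        4     18
3     Eng        7     20
4      HR        1     33
7   Sales        6     18
8   Legal        8      1
10     HR        7     22
12     HR        6     44
group by dept, max of bonus:
dept
Eng      22
HR       44
Legal    46
Sales    18
Name: bonus, dtype: int64
reset_index():
    dept  bonus
0    Eng     22
1     HR     44
2  Legal     46
3  Sales     18
take 2 rows with smallest bonus:
    dept  bonus
3  Sales     18
0    Eng     22
So sum() = 40.

40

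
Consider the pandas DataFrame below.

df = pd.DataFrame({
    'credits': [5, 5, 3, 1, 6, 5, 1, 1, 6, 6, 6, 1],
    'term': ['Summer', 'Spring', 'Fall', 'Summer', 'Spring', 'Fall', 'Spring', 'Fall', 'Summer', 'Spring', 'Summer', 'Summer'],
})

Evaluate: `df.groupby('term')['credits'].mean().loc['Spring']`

4.5

group by term, mean of credits:
term
Fall      3.0
Spring    4.5
Summer    3.8
Name: credits, dtype: float64
The value at index 'Spring' is 4.5.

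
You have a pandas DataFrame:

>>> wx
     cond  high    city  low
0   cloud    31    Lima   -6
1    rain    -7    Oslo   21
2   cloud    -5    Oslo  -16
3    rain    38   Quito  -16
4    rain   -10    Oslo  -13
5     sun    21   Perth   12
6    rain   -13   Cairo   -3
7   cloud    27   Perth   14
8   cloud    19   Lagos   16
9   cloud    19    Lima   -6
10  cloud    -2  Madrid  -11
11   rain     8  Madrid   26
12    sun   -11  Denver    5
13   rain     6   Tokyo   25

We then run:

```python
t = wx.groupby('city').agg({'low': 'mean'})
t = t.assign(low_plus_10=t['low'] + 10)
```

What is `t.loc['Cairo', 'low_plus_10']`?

group by city, mean of low:
              low
city             
Cairo   -3.000000
Denver   5.000000
Lagos   16.000000
Lima    -6.000000
Madrid   7.500000
Oslo    -2.666667
Perth   13.000000
Quito  -16.000000
Tokyo   25.000000
add column low_plus_10 = t['low'] + 10:
              low  low_plus_10
city                          
Cairo   -3.000000     7.000000
Denver   5.000000    15.000000
Lagos   16.000000    26.000000
Lima    -6.000000     4.000000
Madrid   7.500000    17.500000
Oslo    -2.666667     7.333333
Perth   13.000000    23.000000
Quito  -16.000000    -6.000000
Tokyo   25.000000    35.000000
So loc['Cairo', 'low_plus_10'] = 7.0.

7.0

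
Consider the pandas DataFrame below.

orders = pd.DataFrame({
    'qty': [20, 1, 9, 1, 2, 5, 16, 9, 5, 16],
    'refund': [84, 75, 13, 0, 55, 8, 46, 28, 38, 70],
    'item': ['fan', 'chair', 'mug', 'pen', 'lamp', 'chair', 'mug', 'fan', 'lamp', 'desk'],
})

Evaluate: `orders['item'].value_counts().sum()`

10

value_counts of item:
item
fan      2
chair    2
mug      2
lamp     2
pen      1
desk     1
Name: count, dtype: int64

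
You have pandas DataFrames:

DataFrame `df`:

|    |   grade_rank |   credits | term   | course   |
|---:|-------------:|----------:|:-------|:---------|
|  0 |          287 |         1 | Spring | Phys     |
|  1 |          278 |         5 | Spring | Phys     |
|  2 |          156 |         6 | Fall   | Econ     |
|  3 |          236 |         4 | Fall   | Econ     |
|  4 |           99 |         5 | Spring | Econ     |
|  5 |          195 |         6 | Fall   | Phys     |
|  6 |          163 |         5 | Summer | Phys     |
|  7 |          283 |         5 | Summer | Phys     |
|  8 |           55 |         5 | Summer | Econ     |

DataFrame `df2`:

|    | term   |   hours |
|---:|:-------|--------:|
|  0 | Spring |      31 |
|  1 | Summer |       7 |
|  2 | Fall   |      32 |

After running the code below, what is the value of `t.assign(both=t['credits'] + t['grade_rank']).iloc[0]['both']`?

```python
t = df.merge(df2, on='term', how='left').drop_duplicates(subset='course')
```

merge on 'term' (how='left') → 9 rows:
   grade_rank  credits    term course  hours
0         287        1  Spring   Phys     31
1         278        5  Spring   Phys     31
2         156        6    Fall   Econ     32
3         236        4    Fall   Econ     32
4          99        5  Spring   Econ     31
5         195        6    Fall   Phys     32
6         163        5  Summer   Phys      7
7         283        5  Summer   Phys      7
8          55        5  Summer   Econ      7
drop duplicate course (keep=first):
   grade_rank  credits    term course  hours
0         287        1  Spring   Phys     31
2         156        6    Fall   Econ     32
add column both = t['credits'] + t['grade_rank']:
   grade_rank  credits    term course  hours  both
0         287        1  Spring   Phys     31   288
2         156        6    Fall   Econ     32   162

288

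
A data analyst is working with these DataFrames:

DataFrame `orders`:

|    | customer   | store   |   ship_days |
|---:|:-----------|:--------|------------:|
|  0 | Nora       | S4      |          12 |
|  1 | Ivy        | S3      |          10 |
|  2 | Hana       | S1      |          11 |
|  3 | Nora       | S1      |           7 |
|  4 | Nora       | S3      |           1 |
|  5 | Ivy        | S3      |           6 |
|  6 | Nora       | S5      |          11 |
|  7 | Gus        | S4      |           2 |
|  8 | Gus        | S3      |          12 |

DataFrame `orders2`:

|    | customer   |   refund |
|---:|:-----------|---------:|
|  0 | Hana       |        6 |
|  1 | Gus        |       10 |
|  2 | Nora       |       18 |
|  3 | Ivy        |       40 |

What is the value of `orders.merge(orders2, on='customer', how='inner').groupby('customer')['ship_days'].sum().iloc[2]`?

merge on 'customer' (how='inner') → 9 rows:
  customer store  ship_days  refund
0     Nora    S4         12      18
1      Ivy    S3         10      40
2     Hana    S1         11       6
3     Nora    S1          7      18
4     Nora    S3          1      18
5      Ivy    S3          6      40
6     Nora    S5         11      18
7      Gus    S4          2      10
8      Gus    S3         12      10
group by customer, sum of ship_days:
customer
Gus     14
Hana    11
Ivy     16
Nora    31
Name: ship_days, dtype: int64
value at position 2 → 16

16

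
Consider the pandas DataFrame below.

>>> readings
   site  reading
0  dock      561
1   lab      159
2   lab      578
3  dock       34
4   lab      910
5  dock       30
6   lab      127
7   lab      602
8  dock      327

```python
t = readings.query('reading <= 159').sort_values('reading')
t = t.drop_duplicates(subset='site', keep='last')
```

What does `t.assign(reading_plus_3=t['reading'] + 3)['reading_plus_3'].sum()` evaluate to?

199

filter rows where reading <= 159:
   site  reading
1   lab      159
3  dock       34
5  dock       30
6   lab      127
sort by reading:
   site  reading
5  dock       30
3  dock       34
6   lab      127
1   lab      159
drop duplicate site (keep=last):
   site  reading
3  dock       34
1   lab      159
add column reading_plus_3 = t['reading'] + 3:
   site  reading  reading_plus_3
3  dock       34              37
1   lab      159             162
Taking the sum of column 'reading_plus_3' gives 199.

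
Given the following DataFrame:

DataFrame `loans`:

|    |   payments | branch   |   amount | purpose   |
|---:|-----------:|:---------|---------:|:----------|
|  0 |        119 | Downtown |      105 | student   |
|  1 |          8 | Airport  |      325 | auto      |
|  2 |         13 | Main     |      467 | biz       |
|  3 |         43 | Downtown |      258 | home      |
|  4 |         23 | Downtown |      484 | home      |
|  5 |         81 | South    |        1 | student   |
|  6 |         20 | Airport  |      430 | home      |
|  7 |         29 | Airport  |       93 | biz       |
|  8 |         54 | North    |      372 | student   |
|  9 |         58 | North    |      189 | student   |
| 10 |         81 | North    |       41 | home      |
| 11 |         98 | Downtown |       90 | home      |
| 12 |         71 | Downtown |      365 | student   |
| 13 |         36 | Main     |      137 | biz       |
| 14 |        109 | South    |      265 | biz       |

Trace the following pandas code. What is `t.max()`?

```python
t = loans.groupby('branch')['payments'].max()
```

group by branch, max of payments:
branch
Airport      29
Downtown    119
Main         36
North        81
South       109
Name: payments, dtype: int64
The max of the resulting series is 119.

119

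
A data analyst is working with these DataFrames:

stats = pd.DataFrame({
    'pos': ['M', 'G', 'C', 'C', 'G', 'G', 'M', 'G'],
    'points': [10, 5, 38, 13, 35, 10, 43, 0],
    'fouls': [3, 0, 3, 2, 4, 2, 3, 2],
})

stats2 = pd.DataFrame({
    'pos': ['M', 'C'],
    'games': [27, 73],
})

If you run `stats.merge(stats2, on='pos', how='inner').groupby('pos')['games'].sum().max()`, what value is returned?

146

merge on 'pos' (how='inner') → 4 rows:
  pos  points  fouls  games
0   M      10      3     27
1   C      38      3     73
2   C      13      2     73
3   M      43      3     27
group by pos, sum of games:
pos
C    146
M     54
Name: games, dtype: int64
Taking the max of the resulting series gives 146.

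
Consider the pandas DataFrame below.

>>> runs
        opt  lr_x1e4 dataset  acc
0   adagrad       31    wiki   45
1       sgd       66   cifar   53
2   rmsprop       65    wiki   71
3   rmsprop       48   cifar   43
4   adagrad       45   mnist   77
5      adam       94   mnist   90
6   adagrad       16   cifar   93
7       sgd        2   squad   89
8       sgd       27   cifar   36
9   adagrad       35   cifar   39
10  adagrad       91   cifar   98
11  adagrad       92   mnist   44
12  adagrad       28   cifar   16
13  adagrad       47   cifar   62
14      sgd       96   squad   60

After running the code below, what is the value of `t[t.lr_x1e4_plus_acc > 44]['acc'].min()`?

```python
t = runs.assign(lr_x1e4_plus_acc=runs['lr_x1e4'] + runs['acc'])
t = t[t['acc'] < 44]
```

36

add column lr_x1e4_plus_acc = runs['lr_x1e4'] + runs['acc']:
        opt  lr_x1e4 dataset  acc  lr_x1e4_plus_acc
0   adagrad       31    wiki   45                76
1       sgd       66   cifar   53               119
2   rmsprop       65    wiki   71               136
3   rmsprop       48   cifar   43                91
4   adagrad       45   mnist   77               122
5      adam       94   mnist   90               184
6   adagrad       16   cifar   93               109
7       sgd        2   squad   89                91
8       sgd       27   cifar   36                63
9   adagrad       35   cifar   39                74
10  adagrad       91   cifar   98               189
11  adagrad       92   mnist   44               136
12  adagrad       28   cifar   16                44
13  adagrad       47   cifar   62               109
14      sgd       96   squad   60               156
filter rows where acc < 44:
        opt  lr_x1e4 dataset  acc  lr_x1e4_plus_acc
3   rmsprop       48   cifar   43                91
8       sgd       27   cifar   36                63
9   adagrad       35   cifar   39                74
12  adagrad       28   cifar   16                44
filter rows where lr_x1e4_plus_acc > 44:
       opt  lr_x1e4 dataset  acc  lr_x1e4_plus_acc
3  rmsprop       48   cifar   43                91
8      sgd       27   cifar   36                63
9  adagrad       35   cifar   39                74
min of column 'acc' → 36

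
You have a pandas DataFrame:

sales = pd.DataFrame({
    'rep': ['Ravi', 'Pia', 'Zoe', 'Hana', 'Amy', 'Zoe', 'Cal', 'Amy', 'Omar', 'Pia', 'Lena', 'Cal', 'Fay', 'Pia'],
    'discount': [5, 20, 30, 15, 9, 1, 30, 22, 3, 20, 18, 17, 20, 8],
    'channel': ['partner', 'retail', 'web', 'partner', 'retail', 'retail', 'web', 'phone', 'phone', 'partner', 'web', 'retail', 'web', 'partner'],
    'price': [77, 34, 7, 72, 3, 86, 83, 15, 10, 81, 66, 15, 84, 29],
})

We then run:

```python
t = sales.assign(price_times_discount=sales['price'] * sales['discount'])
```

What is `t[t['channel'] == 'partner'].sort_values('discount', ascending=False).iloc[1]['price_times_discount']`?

add column price_times_discount = sales['price'] * sales['discount']:
     rep  discount  channel  price  price_times_discount
0   Ravi         5  partner     77                   385
1    Pia        20   retail     34                   680
2    Zoe        30      web      7                   210
3   Hana        15  partner     72                  1080
4    Amy         9   retail      3                    27
5    Zoe         1   retail     86                    86
6    Cal        30      web     83                  2490
7    Amy        22    phone     15                   330
8   Omar         3    phone     10                    30
9    Pia        20  partner     81                  1620
10  Lena        18      web     66                  1188
11   Cal        17   retail     15                   255
12   Fay        20      web     84                  1680
13   Pia         8  partner     29                   232
filter rows where channel == 'partner':
     rep  discount  channel  price  price_times_discount
0   Ravi         5  partner     77                   385
3   Hana        15  partner     72                  1080
9    Pia        20  partner     81                  1620
13   Pia         8  partner     29                   232
sort by discount descending:
     rep  discount  channel  price  price_times_discount
9    Pia        20  partner     81                  1620
3   Hana        15  partner     72                  1080
13   Pia         8  partner     29                   232
0   Ravi         5  partner     77                   385
Finally, value at position 1, column 'price_times_discount' = 1080.

1080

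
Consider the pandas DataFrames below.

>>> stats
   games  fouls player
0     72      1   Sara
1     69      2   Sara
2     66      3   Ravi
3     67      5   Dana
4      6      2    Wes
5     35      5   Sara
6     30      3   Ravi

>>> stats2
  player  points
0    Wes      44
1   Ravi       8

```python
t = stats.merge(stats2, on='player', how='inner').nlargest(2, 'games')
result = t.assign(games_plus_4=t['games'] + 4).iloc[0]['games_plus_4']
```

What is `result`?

merge on 'player' (how='inner') → 3 rows:
   games  fouls player  points
0     66      3   Ravi       8
1      6      2    Wes      44
2     30      3   Ravi       8
take 2 rows with largest games:
   games  fouls player  points
0     66      3   Ravi       8
2     30      3   Ravi       8
add column games_plus_4 = t['games'] + 4:
   games  fouls player  points  games_plus_4
0     66      3   Ravi       8            70
2     30      3   Ravi       8            34
Then the value at position 0, column 'games_plus_4': 70

70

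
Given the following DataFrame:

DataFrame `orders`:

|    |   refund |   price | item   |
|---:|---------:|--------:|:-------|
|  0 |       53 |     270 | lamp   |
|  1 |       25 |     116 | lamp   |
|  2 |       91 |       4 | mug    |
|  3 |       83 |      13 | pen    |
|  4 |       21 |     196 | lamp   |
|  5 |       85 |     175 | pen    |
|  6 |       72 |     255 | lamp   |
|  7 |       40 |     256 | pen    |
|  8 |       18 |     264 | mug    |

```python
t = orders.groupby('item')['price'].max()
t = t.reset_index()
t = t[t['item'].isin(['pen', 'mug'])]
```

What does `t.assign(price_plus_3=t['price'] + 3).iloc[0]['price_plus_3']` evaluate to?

group by item, max of price:
item
lamp    270
mug     264
pen     256
Name: price, dtype: int64
reset_index():
   item  price
0  lamp    270
1   mug    264
2   pen    256
filter rows where item in ['pen', 'mug']:
  item  price
1  mug    264
2  pen    256
add column price_plus_3 = t['price'] + 3:
  item  price  price_plus_3
1  mug    264           267
2  pen    256           259
Finally, value at position 0, column 'price_plus_3' = 267.

267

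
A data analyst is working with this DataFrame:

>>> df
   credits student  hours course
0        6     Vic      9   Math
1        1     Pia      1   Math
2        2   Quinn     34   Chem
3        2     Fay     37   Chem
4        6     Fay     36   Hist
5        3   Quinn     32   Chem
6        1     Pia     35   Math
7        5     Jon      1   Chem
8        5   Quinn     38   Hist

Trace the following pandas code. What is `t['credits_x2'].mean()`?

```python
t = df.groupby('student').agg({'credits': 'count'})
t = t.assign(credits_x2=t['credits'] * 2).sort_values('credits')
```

3.6

group by student, count of credits:
         credits
student         
Fay            2
Jon            1
Pia            2
Quinn          3
Vic            1
add column credits_x2 = t['credits'] * 2:
         credits  credits_x2
student                     
Fay            2           4
Jon            1           2
Pia            2           4
Quinn          3           6
Vic            1           2
sort by credits:
         credits  credits_x2
student                     
Jon            1           2
Vic            1           2
Fay            2           4
Pia            2           4
Quinn          3           6
Then the mean of column 'credits_x2': 3.6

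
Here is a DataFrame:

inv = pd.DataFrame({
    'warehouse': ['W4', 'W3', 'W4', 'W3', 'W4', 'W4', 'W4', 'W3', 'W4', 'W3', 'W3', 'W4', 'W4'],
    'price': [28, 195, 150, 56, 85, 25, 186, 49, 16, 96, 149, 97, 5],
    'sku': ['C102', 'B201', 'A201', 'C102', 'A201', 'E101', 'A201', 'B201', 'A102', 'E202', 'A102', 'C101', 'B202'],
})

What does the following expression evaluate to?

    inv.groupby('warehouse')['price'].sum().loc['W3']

group by warehouse, sum of price:
warehouse
W3    545
W4    592
Name: price, dtype: int64
Then the value at index 'W3': 545

545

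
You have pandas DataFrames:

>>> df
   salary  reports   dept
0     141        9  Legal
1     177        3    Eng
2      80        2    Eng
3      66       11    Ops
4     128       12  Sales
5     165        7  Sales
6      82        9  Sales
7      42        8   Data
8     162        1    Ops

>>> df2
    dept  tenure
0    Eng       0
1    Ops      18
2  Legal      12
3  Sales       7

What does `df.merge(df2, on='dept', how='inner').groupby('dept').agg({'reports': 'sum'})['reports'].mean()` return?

merge on 'dept' (how='inner') → 8 rows:
   salary  reports   dept  tenure
0     141        9  Legal      12
1     177        3    Eng       0
2      80        2    Eng       0
3      66       11    Ops      18
4     128       12  Sales       7
5     165        7  Sales       7
6      82        9  Sales       7
7     162        1    Ops      18
group by dept, sum of reports:
       reports
dept          
Eng          5
Legal        9
Ops         12
Sales       28
So mean() = 13.5.

13.5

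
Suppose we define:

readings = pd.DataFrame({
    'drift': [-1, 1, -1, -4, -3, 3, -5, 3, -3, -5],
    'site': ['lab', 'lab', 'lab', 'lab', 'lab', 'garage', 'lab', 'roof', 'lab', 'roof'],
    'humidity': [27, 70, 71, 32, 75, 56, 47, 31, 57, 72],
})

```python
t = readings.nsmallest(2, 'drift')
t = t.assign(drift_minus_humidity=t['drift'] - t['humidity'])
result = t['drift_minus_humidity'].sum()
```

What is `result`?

-129

take 2 rows with smallest drift:
   drift  site  humidity
6     -5   lab        47
9     -5  roof        72
add column drift_minus_humidity = t['drift'] - t['humidity']:
   drift  site  humidity  drift_minus_humidity
6     -5   lab        47                   -52
9     -5  roof        72                   -77
The sum of column 'drift_minus_humidity' is -129.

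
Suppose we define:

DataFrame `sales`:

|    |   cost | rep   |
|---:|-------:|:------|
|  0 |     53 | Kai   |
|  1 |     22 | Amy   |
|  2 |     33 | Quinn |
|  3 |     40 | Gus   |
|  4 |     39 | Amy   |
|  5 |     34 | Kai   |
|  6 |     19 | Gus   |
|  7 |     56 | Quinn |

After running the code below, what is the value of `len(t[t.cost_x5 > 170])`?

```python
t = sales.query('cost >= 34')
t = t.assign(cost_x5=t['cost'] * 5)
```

filter rows where cost >= 34:
   cost    rep
0    53    Kai
3    40    Gus
4    39    Amy
5    34    Kai
7    56  Quinn
add column cost_x5 = t['cost'] * 5:
   cost    rep  cost_x5
0    53    Kai      265
3    40    Gus      200
4    39    Amy      195
5    34    Kai      170
7    56  Quinn      280
filter rows where cost_x5 > 170:
   cost    rep  cost_x5
0    53    Kai      265
3    40    Gus      200
4    39    Amy      195
7    56  Quinn      280
number of rows → 4

4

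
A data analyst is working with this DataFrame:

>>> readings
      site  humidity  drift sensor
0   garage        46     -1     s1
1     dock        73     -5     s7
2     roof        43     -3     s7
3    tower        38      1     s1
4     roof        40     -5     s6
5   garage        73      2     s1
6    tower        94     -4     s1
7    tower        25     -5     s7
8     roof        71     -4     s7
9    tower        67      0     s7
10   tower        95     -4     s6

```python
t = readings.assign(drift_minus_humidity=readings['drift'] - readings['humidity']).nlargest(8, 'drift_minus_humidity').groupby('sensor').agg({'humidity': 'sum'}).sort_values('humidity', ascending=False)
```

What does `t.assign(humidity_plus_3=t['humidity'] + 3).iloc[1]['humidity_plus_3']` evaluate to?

add column drift_minus_humidity = readings['drift'] - readings['humidity']:
      site  humidity  drift sensor  drift_minus_humidity
0   garage        46     -1     s1                   -47
1     dock        73     -5     s7                   -78
2     roof        43     -3     s7                   -46
3    tower        38      1     s1                   -37
4     roof        40     -5     s6                   -45
5   garage        73      2     s1                   -71
6    tower        94     -4     s1                   -98
7    tower        25     -5     s7                   -30
8     roof        71     -4     s7                   -75
9    tower        67      0     s7                   -67
10   tower        95     -4     s6                   -99
take 8 rows with largest drift_minus_humidity:
     site  humidity  drift sensor  drift_minus_humidity
7   tower        25     -5     s7                   -30
3   tower        38      1     s1                   -37
4    roof        40     -5     s6                   -45
2    roof        43     -3     s7                   -46
0  garage        46     -1     s1                   -47
9   tower        67      0     s7                   -67
5  garage        73      2     s1                   -71
8    roof        71     -4     s7                   -75
group by sensor, sum of humidity:
        humidity
sensor          
s1           157
s6            40
s7           206
sort by humidity descending:
        humidity
sensor          
s7           206
s1           157
s6            40
add column humidity_plus_3 = t['humidity'] + 3:
        humidity  humidity_plus_3
sensor                           
s7           206              209
s1           157              160
s6            40               43
So iloc[1]['humidity_plus_3'] = 160.

160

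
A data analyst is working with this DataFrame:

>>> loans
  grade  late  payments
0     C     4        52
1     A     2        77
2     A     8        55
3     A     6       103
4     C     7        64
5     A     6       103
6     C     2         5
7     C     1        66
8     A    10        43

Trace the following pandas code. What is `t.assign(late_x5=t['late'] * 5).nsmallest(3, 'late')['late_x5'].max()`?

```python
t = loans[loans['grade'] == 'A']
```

30

filter rows where grade == 'A':
  grade  late  payments
1     A     2        77
2     A     8        55
3     A     6       103
5     A     6       103
8     A    10        43
add column late_x5 = t['late'] * 5:
  grade  late  payments  late_x5
1     A     2        77       10
2     A     8        55       40
3     A     6       103       30
5     A     6       103       30
8     A    10        43       50
take 3 rows with smallest late:
  grade  late  payments  late_x5
1     A     2        77       10
3     A     6       103       30
5     A     6       103       30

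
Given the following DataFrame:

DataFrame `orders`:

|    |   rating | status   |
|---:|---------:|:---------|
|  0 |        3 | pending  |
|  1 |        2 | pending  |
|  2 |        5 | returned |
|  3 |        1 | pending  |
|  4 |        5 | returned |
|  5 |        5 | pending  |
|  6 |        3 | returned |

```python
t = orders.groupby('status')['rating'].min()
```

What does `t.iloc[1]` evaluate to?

3

group by status, min of rating:
status
pending     1
returned    3
Name: rating, dtype: int64
Finally, value at position 1 = 3.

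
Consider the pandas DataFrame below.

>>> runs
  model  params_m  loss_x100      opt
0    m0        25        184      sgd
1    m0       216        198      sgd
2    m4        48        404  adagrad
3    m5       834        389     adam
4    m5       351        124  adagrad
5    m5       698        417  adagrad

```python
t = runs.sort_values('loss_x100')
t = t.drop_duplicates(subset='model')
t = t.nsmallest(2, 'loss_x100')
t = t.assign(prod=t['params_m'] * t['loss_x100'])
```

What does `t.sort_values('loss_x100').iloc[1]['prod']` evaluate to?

sort by loss_x100:
  model  params_m  loss_x100      opt
4    m5       351        124  adagrad
0    m0        25        184      sgd
1    m0       216        198      sgd
3    m5       834        389     adam
2    m4        48        404  adagrad
5    m5       698        417  adagrad
drop duplicate model (keep=first):
  model  params_m  loss_x100      opt
4    m5       351        124  adagrad
0    m0        25        184      sgd
2    m4        48        404  adagrad
take 2 rows with smallest loss_x100:
  model  params_m  loss_x100      opt
4    m5       351        124  adagrad
0    m0        25        184      sgd
add column prod = t['params_m'] * t['loss_x100']:
  model  params_m  loss_x100      opt   prod
4    m5       351        124  adagrad  43524
0    m0        25        184      sgd   4600
sort by loss_x100:
  model  params_m  loss_x100      opt   prod
4    m5       351        124  adagrad  43524
0    m0        25        184      sgd   4600
value at position 1, column 'prod' → 4600

4600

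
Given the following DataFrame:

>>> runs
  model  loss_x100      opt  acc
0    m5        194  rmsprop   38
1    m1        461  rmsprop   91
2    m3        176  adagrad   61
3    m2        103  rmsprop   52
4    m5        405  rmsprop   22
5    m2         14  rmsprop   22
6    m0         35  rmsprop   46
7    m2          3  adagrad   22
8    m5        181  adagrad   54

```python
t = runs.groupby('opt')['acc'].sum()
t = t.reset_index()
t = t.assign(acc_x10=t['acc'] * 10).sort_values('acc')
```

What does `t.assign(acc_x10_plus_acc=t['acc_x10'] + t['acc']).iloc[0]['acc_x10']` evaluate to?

group by opt, sum of acc:
opt
adagrad    137
rmsprop    271
Name: acc, dtype: int64
reset_index():
       opt  acc
0  adagrad  137
1  rmsprop  271
add column acc_x10 = t['acc'] * 10:
       opt  acc  acc_x10
0  adagrad  137     1370
1  rmsprop  271     2710
sort by acc:
       opt  acc  acc_x10
0  adagrad  137     1370
1  rmsprop  271     2710
add column acc_x10_plus_acc = t['acc_x10'] + t['acc']:
       opt  acc  acc_x10  acc_x10_plus_acc
0  adagrad  137     1370              1507
1  rmsprop  271     2710              2981
Then the value at position 0, column 'acc_x10': 1370

1370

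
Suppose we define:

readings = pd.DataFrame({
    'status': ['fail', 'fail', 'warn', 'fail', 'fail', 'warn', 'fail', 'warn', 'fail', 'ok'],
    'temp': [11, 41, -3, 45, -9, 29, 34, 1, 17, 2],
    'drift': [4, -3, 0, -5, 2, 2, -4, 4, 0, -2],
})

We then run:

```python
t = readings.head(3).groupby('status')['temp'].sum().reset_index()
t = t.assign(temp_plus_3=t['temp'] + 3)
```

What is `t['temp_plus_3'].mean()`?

take first 3 rows:
  status  temp  drift
0   fail    11      4
1   fail    41     -3
2   warn    -3      0
group by status, sum of temp:
status
fail    52
warn    -3
Name: temp, dtype: int64
reset_index():
  status  temp
0   fail    52
1   warn    -3
add column temp_plus_3 = t['temp'] + 3:
  status  temp  temp_plus_3
0   fail    52           55
1   warn    -3            0
Taking the mean of column 'temp_plus_3' gives 27.5.

27.5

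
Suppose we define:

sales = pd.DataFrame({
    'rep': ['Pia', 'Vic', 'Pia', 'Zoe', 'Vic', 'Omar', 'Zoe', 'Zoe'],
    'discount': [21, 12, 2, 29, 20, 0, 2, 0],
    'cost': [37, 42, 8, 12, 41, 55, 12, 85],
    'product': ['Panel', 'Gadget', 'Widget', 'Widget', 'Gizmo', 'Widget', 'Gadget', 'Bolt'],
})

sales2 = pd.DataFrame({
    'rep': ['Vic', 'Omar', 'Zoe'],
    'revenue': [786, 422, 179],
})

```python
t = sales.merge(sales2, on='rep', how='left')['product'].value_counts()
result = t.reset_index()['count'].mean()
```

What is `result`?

1.6

merge on 'rep' (how='left') → 8 rows:
    rep  discount  cost product  revenue
0   Pia        21    37   Panel      NaN
1   Vic        12    42  Gadget    786.0
2   Pia         2     8  Widget      NaN
3   Zoe        29    12  Widget    179.0
4   Vic        20    41   Gizmo    786.0
5  Omar         0    55  Widget    422.0
6   Zoe         2    12  Gadget    179.0
7   Zoe         0    85    Bolt    179.0
value_counts of product:
product
Widget    3
Gadget    2
Panel     1
Gizmo     1
Bolt      1
Name: count, dtype: int64
reset_index():
  product  count
0  Widget      3
1  Gadget      2
2   Panel      1
3   Gizmo      1
4    Bolt      1
Finally, mean of column 'count' = 1.6.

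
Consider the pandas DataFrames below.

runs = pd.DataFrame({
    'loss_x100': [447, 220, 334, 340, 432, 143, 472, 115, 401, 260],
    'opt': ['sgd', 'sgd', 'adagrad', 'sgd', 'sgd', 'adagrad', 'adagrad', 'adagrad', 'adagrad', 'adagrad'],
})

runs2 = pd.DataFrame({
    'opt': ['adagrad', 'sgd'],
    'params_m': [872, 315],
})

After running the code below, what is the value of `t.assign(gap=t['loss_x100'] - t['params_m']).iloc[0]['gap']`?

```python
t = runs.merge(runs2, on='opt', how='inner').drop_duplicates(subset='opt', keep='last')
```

117

merge on 'opt' (how='inner') → 10 rows:
   loss_x100      opt  params_m
0        447      sgd       315
1        220      sgd       315
2        334  adagrad       872
3        340      sgd       315
4        432      sgd       315
5        143  adagrad       872
6        472  adagrad       872
7        115  adagrad       872
8        401  adagrad       872
9        260  adagrad       872
drop duplicate opt (keep=last):
   loss_x100      opt  params_m
4        432      sgd       315
9        260  adagrad       872
add column gap = t['loss_x100'] - t['params_m']:
   loss_x100      opt  params_m  gap
4        432      sgd       315  117
9        260  adagrad       872 -612
Hence 117.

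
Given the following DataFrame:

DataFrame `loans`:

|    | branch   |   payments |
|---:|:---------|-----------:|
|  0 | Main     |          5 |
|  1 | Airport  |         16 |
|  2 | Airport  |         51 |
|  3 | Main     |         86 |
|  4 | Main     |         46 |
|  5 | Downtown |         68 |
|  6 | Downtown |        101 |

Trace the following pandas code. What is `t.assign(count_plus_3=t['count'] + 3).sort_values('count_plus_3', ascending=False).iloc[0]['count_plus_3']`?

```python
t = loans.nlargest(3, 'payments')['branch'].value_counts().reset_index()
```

take 3 rows with largest payments:
     branch  payments
6  Downtown       101
3      Main        86
5  Downtown        68
value_counts of branch:
branch
Downtown    2
Main        1
Name: count, dtype: int64
reset_index():
     branch  count
0  Downtown      2
1      Main      1
add column count_plus_3 = t['count'] + 3:
     branch  count  count_plus_3
0  Downtown      2             5
1      Main      1             4
sort by count_plus_3 descending:
     branch  count  count_plus_3
0  Downtown      2             5
1      Main      1             4
The value at position 0, column 'count_plus_3' is 5.

5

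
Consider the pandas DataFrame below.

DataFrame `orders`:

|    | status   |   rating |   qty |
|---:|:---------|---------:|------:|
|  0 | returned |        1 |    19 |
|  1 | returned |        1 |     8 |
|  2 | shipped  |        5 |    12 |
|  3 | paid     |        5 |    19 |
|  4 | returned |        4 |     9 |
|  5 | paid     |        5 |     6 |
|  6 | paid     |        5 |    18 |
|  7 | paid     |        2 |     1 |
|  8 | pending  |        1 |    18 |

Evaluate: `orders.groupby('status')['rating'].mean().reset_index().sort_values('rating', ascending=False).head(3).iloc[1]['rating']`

4.25

group by status, mean of rating:
status
paid        4.25
pending     1.00
returned    2.00
shipped     5.00
Name: rating, dtype: float64
reset_index():
     status  rating
0      paid    4.25
1   pending    1.00
2  returned    2.00
3   shipped    5.00
sort by rating descending:
     status  rating
3   shipped    5.00
0      paid    4.25
2  returned    2.00
1   pending    1.00
take first 3 rows:
     status  rating
3   shipped    5.00
0      paid    4.25
2  returned    2.00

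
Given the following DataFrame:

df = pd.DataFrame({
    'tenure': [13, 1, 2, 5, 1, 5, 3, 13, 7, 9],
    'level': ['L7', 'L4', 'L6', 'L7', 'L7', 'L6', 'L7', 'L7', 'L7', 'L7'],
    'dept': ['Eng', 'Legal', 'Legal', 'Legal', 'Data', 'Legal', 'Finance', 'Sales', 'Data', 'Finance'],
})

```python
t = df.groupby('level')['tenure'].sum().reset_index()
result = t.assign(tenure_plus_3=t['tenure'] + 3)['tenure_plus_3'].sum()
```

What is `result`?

group by level, sum of tenure:
level
L4     1
L6     7
L7    51
Name: tenure, dtype: int64
reset_index():
  level  tenure
0    L4       1
1    L6       7
2    L7      51
add column tenure_plus_3 = t['tenure'] + 3:
  level  tenure  tenure_plus_3
0    L4       1              4
1    L6       7             10
2    L7      51             54

68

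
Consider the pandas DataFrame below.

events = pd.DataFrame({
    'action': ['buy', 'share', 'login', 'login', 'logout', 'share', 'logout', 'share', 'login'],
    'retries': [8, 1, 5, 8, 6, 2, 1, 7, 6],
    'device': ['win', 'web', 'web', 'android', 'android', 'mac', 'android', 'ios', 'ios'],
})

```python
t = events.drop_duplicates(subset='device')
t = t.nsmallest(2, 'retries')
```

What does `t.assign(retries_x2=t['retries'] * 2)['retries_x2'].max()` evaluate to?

drop duplicate device (keep=first):
  action  retries   device
0    buy        8      win
1  share        1      web
3  login        8  android
5  share        2      mac
7  share        7      ios
take 2 rows with smallest retries:
  action  retries device
1  share        1    web
5  share        2    mac
add column retries_x2 = t['retries'] * 2:
  action  retries device  retries_x2
1  share        1    web           2
5  share        2    mac           4
Hence 4.

4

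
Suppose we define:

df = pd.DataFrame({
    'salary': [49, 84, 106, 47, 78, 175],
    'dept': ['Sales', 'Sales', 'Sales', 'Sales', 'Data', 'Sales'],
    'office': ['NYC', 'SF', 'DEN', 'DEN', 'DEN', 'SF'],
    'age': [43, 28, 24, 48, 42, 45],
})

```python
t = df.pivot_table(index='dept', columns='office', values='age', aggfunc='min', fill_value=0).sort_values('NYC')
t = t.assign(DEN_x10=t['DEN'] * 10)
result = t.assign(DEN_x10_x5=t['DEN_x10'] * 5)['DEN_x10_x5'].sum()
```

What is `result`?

3300

pivot: rows=dept, cols=office, min(age):
office  DEN  NYC  SF
dept                
Data     42    0   0
Sales    24   43  28
sort by NYC:
office  DEN  NYC  SF
dept                
Data     42    0   0
Sales    24   43  28
add column DEN_x10 = t['DEN'] * 10:
office  DEN  NYC  SF  DEN_x10
dept                         
Data     42    0   0      420
Sales    24   43  28      240
add column DEN_x10_x5 = t['DEN_x10'] * 5:
office  DEN  NYC  SF  DEN_x10  DEN_x10_x5
dept                                     
Data     42    0   0      420        2100
Sales    24   43  28      240        1200
Hence 3300.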